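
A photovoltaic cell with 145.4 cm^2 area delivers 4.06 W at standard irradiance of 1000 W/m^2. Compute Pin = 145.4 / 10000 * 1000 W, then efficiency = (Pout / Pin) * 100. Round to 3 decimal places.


First compute the input power:
  Pin = area_cm2 / 10000 * G = 145.4 / 10000 * 1000 = 14.54 W
Then compute efficiency:
  Efficiency = (Pout / Pin) * 100 = (4.06 / 14.54) * 100
  Efficiency = 27.923%

27.923


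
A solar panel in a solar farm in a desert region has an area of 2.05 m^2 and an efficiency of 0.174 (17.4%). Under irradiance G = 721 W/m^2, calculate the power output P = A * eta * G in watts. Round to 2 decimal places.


Use the solar power formula P = A * eta * G.
Given: A = 2.05 m^2, eta = 0.174, G = 721 W/m^2
P = 2.05 * 0.174 * 721
P = 257.18 W

257.18


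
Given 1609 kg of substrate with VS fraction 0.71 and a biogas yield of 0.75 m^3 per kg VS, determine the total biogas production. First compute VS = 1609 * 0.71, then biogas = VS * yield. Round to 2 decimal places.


Compute volatile solids:
  VS = mass * VS_fraction = 1609 * 0.71 = 1142.39 kg
Calculate biogas volume:
  Biogas = VS * specific_yield = 1142.39 * 0.75
  Biogas = 856.79 m^3

856.79


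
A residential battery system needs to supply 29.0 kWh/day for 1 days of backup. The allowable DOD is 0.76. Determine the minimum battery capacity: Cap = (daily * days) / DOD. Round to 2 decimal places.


Total energy needed = daily * days = 29.0 * 1 = 29.0 kWh
Account for depth of discharge:
  Cap = total_energy / DOD = 29.0 / 0.76
  Cap = 38.16 kWh

38.16


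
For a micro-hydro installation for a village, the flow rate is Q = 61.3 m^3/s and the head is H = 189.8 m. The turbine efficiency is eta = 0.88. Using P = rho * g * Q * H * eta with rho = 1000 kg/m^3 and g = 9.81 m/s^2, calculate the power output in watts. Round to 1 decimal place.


Apply the hydropower formula P = rho * g * Q * H * eta
rho * g = 1000 * 9.81 = 9810.0
P = 9810.0 * 61.3 * 189.8 * 0.88
P = 100440383.5 W

100440383.5


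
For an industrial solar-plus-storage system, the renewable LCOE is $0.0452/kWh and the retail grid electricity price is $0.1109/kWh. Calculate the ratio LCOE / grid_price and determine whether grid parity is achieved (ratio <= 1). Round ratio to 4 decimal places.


Compare LCOE to grid price:
  LCOE = $0.0452/kWh, Grid price = $0.1109/kWh
  Ratio = LCOE / grid_price = 0.0452 / 0.1109 = 0.4076
  Grid parity achieved (ratio <= 1)? yes

0.4076


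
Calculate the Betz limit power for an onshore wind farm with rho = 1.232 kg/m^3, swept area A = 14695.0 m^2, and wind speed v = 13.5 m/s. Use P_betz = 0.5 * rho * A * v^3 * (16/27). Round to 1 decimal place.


The Betz coefficient Cp_max = 16/27 = 0.5926
v^3 = 13.5^3 = 2460.375
P_betz = 0.5 * rho * A * v^3 * Cp_max
P_betz = 0.5 * 1.232 * 14695.0 * 2460.375 * 0.5926
P_betz = 13197991.0 W

13197991.0


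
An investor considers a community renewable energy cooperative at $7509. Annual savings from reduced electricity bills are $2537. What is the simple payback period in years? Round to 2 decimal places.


Simple payback period = initial cost / annual savings
Payback = 7509 / 2537
Payback = 2.96 years

2.96


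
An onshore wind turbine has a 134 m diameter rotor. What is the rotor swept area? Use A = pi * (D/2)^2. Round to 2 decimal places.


Compute the rotor radius:
  r = D / 2 = 134 / 2 = 67.0 m
Calculate swept area:
  A = pi * r^2 = pi * 67.0^2
  A = 14102.61 m^2

14102.61


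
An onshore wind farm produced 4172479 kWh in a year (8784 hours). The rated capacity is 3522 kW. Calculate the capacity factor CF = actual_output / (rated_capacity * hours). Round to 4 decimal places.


Capacity factor = actual output / maximum possible output
Maximum possible = rated * hours = 3522 * 8784 = 30937248 kWh
CF = 4172479 / 30937248
CF = 0.1349

0.1349


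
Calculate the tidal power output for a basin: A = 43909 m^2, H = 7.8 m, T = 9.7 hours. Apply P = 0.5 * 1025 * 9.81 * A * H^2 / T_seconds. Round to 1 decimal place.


Convert period to seconds: T = 9.7 * 3600 = 34920.0 s
H^2 = 7.8^2 = 60.84
P = 0.5 * rho * g * A * H^2 / T
P = 0.5 * 1025 * 9.81 * 43909 * 60.84 / 34920.0
P = 384619.6 W

384619.6


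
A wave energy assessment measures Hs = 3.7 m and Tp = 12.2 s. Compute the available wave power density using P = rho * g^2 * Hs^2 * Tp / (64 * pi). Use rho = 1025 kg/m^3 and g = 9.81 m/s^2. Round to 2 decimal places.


Apply wave power formula:
  g^2 = 9.81^2 = 96.2361
  Hs^2 = 3.7^2 = 13.69
  Numerator = rho * g^2 * Hs^2 * Tp = 1025 * 96.2361 * 13.69 * 12.2 = 16474989.97
  Denominator = 64 * pi = 201.0619
  P = 16474989.97 / 201.0619 = 81939.88 W/m

81939.88


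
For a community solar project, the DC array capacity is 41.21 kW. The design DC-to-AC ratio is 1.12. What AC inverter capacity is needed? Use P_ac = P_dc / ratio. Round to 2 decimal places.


The inverter AC capacity is determined by the DC/AC ratio.
Given: P_dc = 41.21 kW, DC/AC ratio = 1.12
P_ac = P_dc / ratio = 41.21 / 1.12
P_ac = 36.79 kW

36.79


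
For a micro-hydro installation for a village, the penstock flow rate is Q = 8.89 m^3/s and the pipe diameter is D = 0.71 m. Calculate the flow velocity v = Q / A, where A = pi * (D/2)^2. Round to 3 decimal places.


Compute pipe cross-sectional area:
  A = pi * (D/2)^2 = pi * (0.71/2)^2 = 0.3959 m^2
Calculate velocity:
  v = Q / A = 8.89 / 0.3959
  v = 22.454 m/s

22.454


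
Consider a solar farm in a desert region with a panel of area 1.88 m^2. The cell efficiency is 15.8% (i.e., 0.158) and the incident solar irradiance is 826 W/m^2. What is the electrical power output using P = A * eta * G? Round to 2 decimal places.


Use the solar power formula P = A * eta * G.
Given: A = 1.88 m^2, eta = 0.158, G = 826 W/m^2
P = 1.88 * 0.158 * 826
P = 245.36 W

245.36


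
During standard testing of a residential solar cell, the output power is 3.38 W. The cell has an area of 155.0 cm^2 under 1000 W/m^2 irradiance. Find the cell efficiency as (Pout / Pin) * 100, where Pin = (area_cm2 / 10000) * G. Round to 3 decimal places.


First compute the input power:
  Pin = area_cm2 / 10000 * G = 155.0 / 10000 * 1000 = 15.5 W
Then compute efficiency:
  Efficiency = (Pout / Pin) * 100 = (3.38 / 15.5) * 100
  Efficiency = 21.806%

21.806


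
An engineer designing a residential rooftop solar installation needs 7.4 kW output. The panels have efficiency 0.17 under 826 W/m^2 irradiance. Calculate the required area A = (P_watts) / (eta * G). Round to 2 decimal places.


Convert target power to watts: P = 7.4 * 1000 = 7400.0 W
Compute denominator: eta * G = 0.17 * 826 = 140.42
Required area A = P / (eta * G) = 7400.0 / 140.42
A = 52.70 m^2

52.70


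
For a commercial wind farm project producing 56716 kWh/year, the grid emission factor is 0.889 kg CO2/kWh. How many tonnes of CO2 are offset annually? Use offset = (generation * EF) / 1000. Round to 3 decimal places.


CO2 offset in kg = generation * emission_factor
CO2 offset = 56716 * 0.889 = 50420.52 kg
Convert to tonnes:
  CO2 offset = 50420.52 / 1000 = 50.421 tonnes

50.421


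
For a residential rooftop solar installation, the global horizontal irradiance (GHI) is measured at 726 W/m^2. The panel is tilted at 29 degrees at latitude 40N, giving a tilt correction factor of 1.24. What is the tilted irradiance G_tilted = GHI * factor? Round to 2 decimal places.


Identify the given values:
  GHI = 726 W/m^2, tilt correction factor = 1.24
Apply the formula G_tilted = GHI * factor:
  G_tilted = 726 * 1.24
  G_tilted = 900.24 W/m^2

900.24


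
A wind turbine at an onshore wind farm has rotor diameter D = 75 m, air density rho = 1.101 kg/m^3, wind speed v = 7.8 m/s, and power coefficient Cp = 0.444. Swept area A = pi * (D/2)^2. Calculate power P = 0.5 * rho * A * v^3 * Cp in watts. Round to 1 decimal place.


Step 1 -- Compute swept area:
  A = pi * (D/2)^2 = pi * (75/2)^2 = 4417.86 m^2
Step 2 -- Apply wind power equation:
  P = 0.5 * rho * A * v^3 * Cp
  v^3 = 7.8^3 = 474.552
  P = 0.5 * 1.101 * 4417.86 * 474.552 * 0.444
  P = 512432.3 W

512432.3


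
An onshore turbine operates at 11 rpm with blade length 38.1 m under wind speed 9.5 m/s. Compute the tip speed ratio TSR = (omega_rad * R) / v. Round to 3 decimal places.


Convert rotational speed to rad/s:
  omega = 11 * 2 * pi / 60 = 1.1519 rad/s
Compute tip speed:
  v_tip = omega * R = 1.1519 * 38.1 = 43.888 m/s
Tip speed ratio:
  TSR = v_tip / v_wind = 43.888 / 9.5 = 4.620

4.620


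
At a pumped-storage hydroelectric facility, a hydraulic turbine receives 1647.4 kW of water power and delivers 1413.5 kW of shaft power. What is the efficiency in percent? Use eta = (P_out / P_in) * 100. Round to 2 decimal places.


Turbine efficiency = (output power / input power) * 100
eta = (1413.5 / 1647.4) * 100
eta = 85.80%

85.80


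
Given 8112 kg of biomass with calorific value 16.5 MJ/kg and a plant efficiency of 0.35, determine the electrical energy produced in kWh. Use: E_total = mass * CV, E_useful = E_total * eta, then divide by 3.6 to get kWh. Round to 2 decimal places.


Total energy = mass * CV = 8112 * 16.5 = 133848.0 MJ
Useful energy = total * eta = 133848.0 * 0.35 = 46846.8 MJ
Convert to kWh: 46846.8 / 3.6
Useful energy = 13013.00 kWh

13013.00


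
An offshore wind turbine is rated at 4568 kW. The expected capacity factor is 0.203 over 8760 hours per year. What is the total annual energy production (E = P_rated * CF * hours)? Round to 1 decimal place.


Annual energy = rated_kW * capacity_factor * hours_per_year
Given: P_rated = 4568 kW, CF = 0.203, hours = 8760
E = 4568 * 0.203 * 8760
E = 8123183.0 kWh

8123183.0


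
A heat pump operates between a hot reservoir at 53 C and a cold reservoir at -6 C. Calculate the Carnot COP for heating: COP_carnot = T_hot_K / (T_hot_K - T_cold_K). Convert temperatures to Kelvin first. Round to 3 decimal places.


Convert to Kelvin:
  T_hot = 53 + 273.15 = 326.15 K
  T_cold = -6 + 273.15 = 267.15 K
Apply Carnot COP formula:
  COP = T_hot_K / (T_hot_K - T_cold_K) = 326.15 / 59.0
  COP = 5.528

5.528


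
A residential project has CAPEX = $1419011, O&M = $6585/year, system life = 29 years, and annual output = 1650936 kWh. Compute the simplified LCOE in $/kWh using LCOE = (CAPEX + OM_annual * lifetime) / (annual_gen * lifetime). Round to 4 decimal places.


Total cost = CAPEX + OM * lifetime = 1419011 + 6585 * 29 = 1419011 + 190965 = 1609976
Total generation = annual * lifetime = 1650936 * 29 = 47877144 kWh
LCOE = 1609976 / 47877144
LCOE = 0.0336 $/kWh

0.0336


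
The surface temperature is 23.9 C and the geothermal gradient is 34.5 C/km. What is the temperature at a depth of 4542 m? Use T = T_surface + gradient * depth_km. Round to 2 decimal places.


Convert depth to km: 4542 / 1000 = 4.542 km
Temperature increase = gradient * depth_km = 34.5 * 4.542 = 156.7 C
Temperature at depth = T_surface + delta_T = 23.9 + 156.7
T = 180.60 C

180.60


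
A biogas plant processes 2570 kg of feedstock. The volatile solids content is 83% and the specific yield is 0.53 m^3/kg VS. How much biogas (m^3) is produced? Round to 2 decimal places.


Compute volatile solids:
  VS = mass * VS_fraction = 2570 * 0.83 = 2133.1 kg
Calculate biogas volume:
  Biogas = VS * specific_yield = 2133.1 * 0.53
  Biogas = 1130.54 m^3

1130.54


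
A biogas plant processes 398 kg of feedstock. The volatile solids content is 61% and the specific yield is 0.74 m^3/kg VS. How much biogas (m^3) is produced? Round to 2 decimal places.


Compute volatile solids:
  VS = mass * VS_fraction = 398 * 0.61 = 242.78 kg
Calculate biogas volume:
  Biogas = VS * specific_yield = 242.78 * 0.74
  Biogas = 179.66 m^3

179.66


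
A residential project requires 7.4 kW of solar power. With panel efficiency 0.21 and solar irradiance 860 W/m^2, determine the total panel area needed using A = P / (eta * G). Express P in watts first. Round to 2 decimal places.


Convert target power to watts: P = 7.4 * 1000 = 7400.0 W
Compute denominator: eta * G = 0.21 * 860 = 180.6
Required area A = P / (eta * G) = 7400.0 / 180.6
A = 40.97 m^2

40.97


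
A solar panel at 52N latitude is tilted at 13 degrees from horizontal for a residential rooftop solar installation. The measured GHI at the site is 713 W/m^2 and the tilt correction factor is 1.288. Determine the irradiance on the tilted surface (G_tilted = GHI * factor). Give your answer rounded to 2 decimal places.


Identify the given values:
  GHI = 713 W/m^2, tilt correction factor = 1.288
Apply the formula G_tilted = GHI * factor:
  G_tilted = 713 * 1.288
  G_tilted = 918.34 W/m^2

918.34


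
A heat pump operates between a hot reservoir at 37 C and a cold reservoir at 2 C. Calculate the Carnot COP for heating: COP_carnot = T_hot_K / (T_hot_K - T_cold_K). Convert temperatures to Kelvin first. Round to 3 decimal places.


Convert to Kelvin:
  T_hot = 37 + 273.15 = 310.15 K
  T_cold = 2 + 273.15 = 275.15 K
Apply Carnot COP formula:
  COP = T_hot_K / (T_hot_K - T_cold_K) = 310.15 / 35.0
  COP = 8.861

8.861


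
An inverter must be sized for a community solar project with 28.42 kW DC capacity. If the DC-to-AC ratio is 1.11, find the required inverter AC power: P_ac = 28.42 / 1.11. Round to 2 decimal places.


The inverter AC capacity is determined by the DC/AC ratio.
Given: P_dc = 28.42 kW, DC/AC ratio = 1.11
P_ac = P_dc / ratio = 28.42 / 1.11
P_ac = 25.60 kW

25.60


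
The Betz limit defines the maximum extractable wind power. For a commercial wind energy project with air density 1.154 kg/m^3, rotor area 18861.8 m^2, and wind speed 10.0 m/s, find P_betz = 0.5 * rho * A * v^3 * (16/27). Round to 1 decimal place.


The Betz coefficient Cp_max = 16/27 = 0.5926
v^3 = 10.0^3 = 1000.0
P_betz = 0.5 * rho * A * v^3 * Cp_max
P_betz = 0.5 * 1.154 * 18861.8 * 1000.0 * 0.5926
P_betz = 6449338.4 W

6449338.4


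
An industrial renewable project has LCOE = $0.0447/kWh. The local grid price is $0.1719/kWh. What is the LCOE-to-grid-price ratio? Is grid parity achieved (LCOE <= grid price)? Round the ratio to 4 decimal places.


Compare LCOE to grid price:
  LCOE = $0.0447/kWh, Grid price = $0.1719/kWh
  Ratio = LCOE / grid_price = 0.0447 / 0.1719 = 0.2600
  Grid parity achieved (ratio <= 1)? yes

0.2600


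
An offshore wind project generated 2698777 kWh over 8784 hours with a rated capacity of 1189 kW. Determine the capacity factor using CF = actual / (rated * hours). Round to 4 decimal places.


Capacity factor = actual output / maximum possible output
Maximum possible = rated * hours = 1189 * 8784 = 10444176 kWh
CF = 2698777 / 10444176
CF = 0.2584

0.2584


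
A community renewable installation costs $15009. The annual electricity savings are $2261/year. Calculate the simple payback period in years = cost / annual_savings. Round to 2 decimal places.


Simple payback period = initial cost / annual savings
Payback = 15009 / 2261
Payback = 6.64 years

6.64


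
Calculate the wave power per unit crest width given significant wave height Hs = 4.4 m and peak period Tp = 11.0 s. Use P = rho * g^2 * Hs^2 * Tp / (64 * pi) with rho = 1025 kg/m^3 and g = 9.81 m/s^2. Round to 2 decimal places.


Apply wave power formula:
  g^2 = 9.81^2 = 96.2361
  Hs^2 = 4.4^2 = 19.36
  Numerator = rho * g^2 * Hs^2 * Tp = 1025 * 96.2361 * 19.36 * 11.0 = 21006800.85
  Denominator = 64 * pi = 201.0619
  P = 21006800.85 / 201.0619 = 104479.26 W/m

104479.26


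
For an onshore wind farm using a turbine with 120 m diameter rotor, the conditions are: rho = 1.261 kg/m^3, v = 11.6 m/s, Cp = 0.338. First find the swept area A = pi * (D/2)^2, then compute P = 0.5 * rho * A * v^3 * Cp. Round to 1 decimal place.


Step 1 -- Compute swept area:
  A = pi * (D/2)^2 = pi * (120/2)^2 = 11309.73 m^2
Step 2 -- Apply wind power equation:
  P = 0.5 * rho * A * v^3 * Cp
  v^3 = 11.6^3 = 1560.896
  P = 0.5 * 1.261 * 11309.73 * 1560.896 * 0.338
  P = 3762080.9 W

3762080.9


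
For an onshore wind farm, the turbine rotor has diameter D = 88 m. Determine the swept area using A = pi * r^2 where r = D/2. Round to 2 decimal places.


Compute the rotor radius:
  r = D / 2 = 88 / 2 = 44.0 m
Calculate swept area:
  A = pi * r^2 = pi * 44.0^2
  A = 6082.12 m^2

6082.12


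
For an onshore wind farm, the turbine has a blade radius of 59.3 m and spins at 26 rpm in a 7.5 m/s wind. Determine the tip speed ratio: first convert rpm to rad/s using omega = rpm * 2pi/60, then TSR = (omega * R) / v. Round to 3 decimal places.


Convert rotational speed to rad/s:
  omega = 26 * 2 * pi / 60 = 2.7227 rad/s
Compute tip speed:
  v_tip = omega * R = 2.7227 * 59.3 = 161.457 m/s
Tip speed ratio:
  TSR = v_tip / v_wind = 161.457 / 7.5 = 21.528

21.528


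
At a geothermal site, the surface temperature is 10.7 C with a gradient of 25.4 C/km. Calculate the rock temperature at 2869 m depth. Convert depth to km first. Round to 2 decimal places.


Convert depth to km: 2869 / 1000 = 2.869 km
Temperature increase = gradient * depth_km = 25.4 * 2.869 = 72.87 C
Temperature at depth = T_surface + delta_T = 10.7 + 72.87
T = 83.57 C

83.57


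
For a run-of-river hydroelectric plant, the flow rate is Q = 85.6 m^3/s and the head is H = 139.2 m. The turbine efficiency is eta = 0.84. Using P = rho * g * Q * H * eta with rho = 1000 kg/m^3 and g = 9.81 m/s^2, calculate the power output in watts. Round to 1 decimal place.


Apply the hydropower formula P = rho * g * Q * H * eta
rho * g = 1000 * 9.81 = 9810.0
P = 9810.0 * 85.6 * 139.2 * 0.84
P = 98188651.0 W

98188651.0


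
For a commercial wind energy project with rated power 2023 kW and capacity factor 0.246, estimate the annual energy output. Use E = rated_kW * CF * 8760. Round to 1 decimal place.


Annual energy = rated_kW * capacity_factor * hours_per_year
Given: P_rated = 2023 kW, CF = 0.246, hours = 8760
E = 2023 * 0.246 * 8760
E = 4359484.1 kWh

4359484.1


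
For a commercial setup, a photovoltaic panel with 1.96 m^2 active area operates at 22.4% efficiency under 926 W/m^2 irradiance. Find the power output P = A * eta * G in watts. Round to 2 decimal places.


Use the solar power formula P = A * eta * G.
Given: A = 1.96 m^2, eta = 0.224, G = 926 W/m^2
P = 1.96 * 0.224 * 926
P = 406.55 W

406.55


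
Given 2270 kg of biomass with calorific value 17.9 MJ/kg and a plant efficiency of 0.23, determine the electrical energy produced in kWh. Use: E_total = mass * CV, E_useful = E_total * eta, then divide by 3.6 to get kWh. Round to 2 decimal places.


Total energy = mass * CV = 2270 * 17.9 = 40633.0 MJ
Useful energy = total * eta = 40633.0 * 0.23 = 9345.59 MJ
Convert to kWh: 9345.59 / 3.6
Useful energy = 2596.00 kWh

2596.00


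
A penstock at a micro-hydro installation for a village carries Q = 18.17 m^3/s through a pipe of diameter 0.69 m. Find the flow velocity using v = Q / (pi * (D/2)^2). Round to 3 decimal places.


Compute pipe cross-sectional area:
  A = pi * (D/2)^2 = pi * (0.69/2)^2 = 0.3739 m^2
Calculate velocity:
  v = Q / A = 18.17 / 0.3739
  v = 48.592 m/s

48.592


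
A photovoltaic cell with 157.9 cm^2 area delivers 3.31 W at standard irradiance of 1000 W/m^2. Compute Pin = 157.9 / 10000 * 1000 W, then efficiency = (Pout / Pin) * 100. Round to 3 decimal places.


First compute the input power:
  Pin = area_cm2 / 10000 * G = 157.9 / 10000 * 1000 = 15.79 W
Then compute efficiency:
  Efficiency = (Pout / Pin) * 100 = (3.31 / 15.79) * 100
  Efficiency = 20.963%

20.963


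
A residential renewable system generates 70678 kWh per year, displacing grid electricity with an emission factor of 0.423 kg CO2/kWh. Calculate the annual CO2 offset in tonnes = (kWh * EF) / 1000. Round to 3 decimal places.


CO2 offset in kg = generation * emission_factor
CO2 offset = 70678 * 0.423 = 29896.79 kg
Convert to tonnes:
  CO2 offset = 29896.79 / 1000 = 29.897 tonnes

29.897


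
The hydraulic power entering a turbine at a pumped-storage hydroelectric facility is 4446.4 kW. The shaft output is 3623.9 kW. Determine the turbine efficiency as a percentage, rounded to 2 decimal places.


Turbine efficiency = (output power / input power) * 100
eta = (3623.9 / 4446.4) * 100
eta = 81.50%

81.50


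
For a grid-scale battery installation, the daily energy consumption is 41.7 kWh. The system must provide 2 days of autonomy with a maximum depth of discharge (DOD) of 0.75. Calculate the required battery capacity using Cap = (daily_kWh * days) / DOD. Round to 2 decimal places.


Total energy needed = daily * days = 41.7 * 2 = 83.4 kWh
Account for depth of discharge:
  Cap = total_energy / DOD = 83.4 / 0.75
  Cap = 111.20 kWh

111.20


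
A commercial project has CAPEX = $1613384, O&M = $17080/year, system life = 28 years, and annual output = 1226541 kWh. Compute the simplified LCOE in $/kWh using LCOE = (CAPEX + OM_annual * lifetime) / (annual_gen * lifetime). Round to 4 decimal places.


Total cost = CAPEX + OM * lifetime = 1613384 + 17080 * 28 = 1613384 + 478240 = 2091624
Total generation = annual * lifetime = 1226541 * 28 = 34343148 kWh
LCOE = 2091624 / 34343148
LCOE = 0.0609 $/kWh

0.0609


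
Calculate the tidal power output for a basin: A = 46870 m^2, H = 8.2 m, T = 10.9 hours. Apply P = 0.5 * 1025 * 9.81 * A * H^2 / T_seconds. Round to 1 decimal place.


Convert period to seconds: T = 10.9 * 3600 = 39240.0 s
H^2 = 8.2^2 = 67.24
P = 0.5 * rho * g * A * H^2 / T
P = 0.5 * 1025 * 9.81 * 46870 * 67.24 / 39240.0
P = 403790.9 W

403790.9


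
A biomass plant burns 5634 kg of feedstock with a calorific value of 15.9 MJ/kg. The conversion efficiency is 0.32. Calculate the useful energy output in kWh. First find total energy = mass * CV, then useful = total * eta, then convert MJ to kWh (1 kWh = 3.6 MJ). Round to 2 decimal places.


Total energy = mass * CV = 5634 * 15.9 = 89580.6 MJ
Useful energy = total * eta = 89580.6 * 0.32 = 28665.79 MJ
Convert to kWh: 28665.79 / 3.6
Useful energy = 7962.72 kWh

7962.72


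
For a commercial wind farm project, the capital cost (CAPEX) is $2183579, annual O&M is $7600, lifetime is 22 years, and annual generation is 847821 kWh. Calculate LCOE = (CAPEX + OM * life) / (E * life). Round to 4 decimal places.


Total cost = CAPEX + OM * lifetime = 2183579 + 7600 * 22 = 2183579 + 167200 = 2350779
Total generation = annual * lifetime = 847821 * 22 = 18652062 kWh
LCOE = 2350779 / 18652062
LCOE = 0.1260 $/kWh

0.1260


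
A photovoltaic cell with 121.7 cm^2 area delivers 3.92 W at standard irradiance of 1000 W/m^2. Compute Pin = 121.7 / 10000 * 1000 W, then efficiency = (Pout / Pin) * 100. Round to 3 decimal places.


First compute the input power:
  Pin = area_cm2 / 10000 * G = 121.7 / 10000 * 1000 = 12.17 W
Then compute efficiency:
  Efficiency = (Pout / Pin) * 100 = (3.92 / 12.17) * 100
  Efficiency = 32.210%

32.210


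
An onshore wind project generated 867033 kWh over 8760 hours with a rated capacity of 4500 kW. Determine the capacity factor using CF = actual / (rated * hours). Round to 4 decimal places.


Capacity factor = actual output / maximum possible output
Maximum possible = rated * hours = 4500 * 8760 = 39420000 kWh
CF = 867033 / 39420000
CF = 0.0220

0.0220


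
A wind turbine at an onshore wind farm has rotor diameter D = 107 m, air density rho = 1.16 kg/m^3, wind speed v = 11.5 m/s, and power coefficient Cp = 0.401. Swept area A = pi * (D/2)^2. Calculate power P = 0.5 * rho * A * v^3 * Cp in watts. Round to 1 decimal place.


Step 1 -- Compute swept area:
  A = pi * (D/2)^2 = pi * (107/2)^2 = 8992.02 m^2
Step 2 -- Apply wind power equation:
  P = 0.5 * rho * A * v^3 * Cp
  v^3 = 11.5^3 = 1520.875
  P = 0.5 * 1.16 * 8992.02 * 1520.875 * 0.401
  P = 3180704.5 W

3180704.5


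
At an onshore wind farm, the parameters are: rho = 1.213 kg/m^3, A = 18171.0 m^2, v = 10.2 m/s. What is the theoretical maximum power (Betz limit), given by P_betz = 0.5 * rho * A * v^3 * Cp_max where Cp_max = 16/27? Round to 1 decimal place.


The Betz coefficient Cp_max = 16/27 = 0.5926
v^3 = 10.2^3 = 1061.208
P_betz = 0.5 * rho * A * v^3 * Cp_max
P_betz = 0.5 * 1.213 * 18171.0 * 1061.208 * 0.5926
P_betz = 6930528.7 W

6930528.7


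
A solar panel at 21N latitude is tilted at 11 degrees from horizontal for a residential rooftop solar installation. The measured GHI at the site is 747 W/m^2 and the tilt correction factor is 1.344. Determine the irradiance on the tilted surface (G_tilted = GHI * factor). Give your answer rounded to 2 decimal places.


Identify the given values:
  GHI = 747 W/m^2, tilt correction factor = 1.344
Apply the formula G_tilted = GHI * factor:
  G_tilted = 747 * 1.344
  G_tilted = 1003.97 W/m^2

1003.97


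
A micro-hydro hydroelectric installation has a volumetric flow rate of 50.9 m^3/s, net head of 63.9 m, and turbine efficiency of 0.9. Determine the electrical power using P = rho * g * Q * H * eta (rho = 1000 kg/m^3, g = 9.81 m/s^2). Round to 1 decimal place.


Apply the hydropower formula P = rho * g * Q * H * eta
rho * g = 1000 * 9.81 = 9810.0
P = 9810.0 * 50.9 * 63.9 * 0.9
P = 28716410.8 W

28716410.8


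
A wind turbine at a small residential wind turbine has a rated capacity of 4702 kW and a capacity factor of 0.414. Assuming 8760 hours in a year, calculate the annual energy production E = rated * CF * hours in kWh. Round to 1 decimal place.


Annual energy = rated_kW * capacity_factor * hours_per_year
Given: P_rated = 4702 kW, CF = 0.414, hours = 8760
E = 4702 * 0.414 * 8760
E = 17052461.3 kWh

17052461.3


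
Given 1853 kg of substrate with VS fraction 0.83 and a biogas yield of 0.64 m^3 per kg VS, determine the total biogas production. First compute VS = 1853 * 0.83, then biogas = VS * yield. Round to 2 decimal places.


Compute volatile solids:
  VS = mass * VS_fraction = 1853 * 0.83 = 1537.99 kg
Calculate biogas volume:
  Biogas = VS * specific_yield = 1537.99 * 0.64
  Biogas = 984.31 m^3

984.31


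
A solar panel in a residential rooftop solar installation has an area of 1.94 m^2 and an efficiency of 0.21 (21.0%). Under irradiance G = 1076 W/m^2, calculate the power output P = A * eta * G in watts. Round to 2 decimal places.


Use the solar power formula P = A * eta * G.
Given: A = 1.94 m^2, eta = 0.21, G = 1076 W/m^2
P = 1.94 * 0.21 * 1076
P = 438.36 W

438.36


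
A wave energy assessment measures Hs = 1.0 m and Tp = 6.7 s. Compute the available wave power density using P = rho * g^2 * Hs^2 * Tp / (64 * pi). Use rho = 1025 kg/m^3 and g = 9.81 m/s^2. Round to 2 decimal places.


Apply wave power formula:
  g^2 = 9.81^2 = 96.2361
  Hs^2 = 1.0^2 = 1.0
  Numerator = rho * g^2 * Hs^2 * Tp = 1025 * 96.2361 * 1.0 * 6.7 = 660901.42
  Denominator = 64 * pi = 201.0619
  P = 660901.42 / 201.0619 = 3287.05 W/m

3287.05


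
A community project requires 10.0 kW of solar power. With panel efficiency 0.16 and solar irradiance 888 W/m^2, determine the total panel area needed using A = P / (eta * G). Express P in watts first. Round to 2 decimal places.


Convert target power to watts: P = 10.0 * 1000 = 10000.0 W
Compute denominator: eta * G = 0.16 * 888 = 142.08
Required area A = P / (eta * G) = 10000.0 / 142.08
A = 70.38 m^2

70.38


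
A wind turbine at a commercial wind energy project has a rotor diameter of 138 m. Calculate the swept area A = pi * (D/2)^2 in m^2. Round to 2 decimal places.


Compute the rotor radius:
  r = D / 2 = 138 / 2 = 69.0 m
Calculate swept area:
  A = pi * r^2 = pi * 69.0^2
  A = 14957.12 m^2

14957.12


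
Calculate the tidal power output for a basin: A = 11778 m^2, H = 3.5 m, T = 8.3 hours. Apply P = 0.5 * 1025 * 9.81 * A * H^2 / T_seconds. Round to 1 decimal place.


Convert period to seconds: T = 8.3 * 3600 = 29880.0 s
H^2 = 3.5^2 = 12.25
P = 0.5 * rho * g * A * H^2 / T
P = 0.5 * 1025 * 9.81 * 11778 * 12.25 / 29880.0
P = 24276.7 W

24276.7


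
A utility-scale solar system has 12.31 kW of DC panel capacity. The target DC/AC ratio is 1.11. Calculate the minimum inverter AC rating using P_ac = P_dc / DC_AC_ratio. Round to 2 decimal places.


The inverter AC capacity is determined by the DC/AC ratio.
Given: P_dc = 12.31 kW, DC/AC ratio = 1.11
P_ac = P_dc / ratio = 12.31 / 1.11
P_ac = 11.09 kW

11.09


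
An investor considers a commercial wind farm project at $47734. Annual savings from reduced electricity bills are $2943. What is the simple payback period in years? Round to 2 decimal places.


Simple payback period = initial cost / annual savings
Payback = 47734 / 2943
Payback = 16.22 years

16.22


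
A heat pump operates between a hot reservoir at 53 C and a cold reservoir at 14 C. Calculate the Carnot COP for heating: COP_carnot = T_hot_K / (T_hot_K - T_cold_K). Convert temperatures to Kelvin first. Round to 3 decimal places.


Convert to Kelvin:
  T_hot = 53 + 273.15 = 326.15 K
  T_cold = 14 + 273.15 = 287.15 K
Apply Carnot COP formula:
  COP = T_hot_K / (T_hot_K - T_cold_K) = 326.15 / 39.0
  COP = 8.363

8.363


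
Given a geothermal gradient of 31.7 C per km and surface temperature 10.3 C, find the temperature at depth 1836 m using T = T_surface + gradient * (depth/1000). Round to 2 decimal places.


Convert depth to km: 1836 / 1000 = 1.836 km
Temperature increase = gradient * depth_km = 31.7 * 1.836 = 58.2 C
Temperature at depth = T_surface + delta_T = 10.3 + 58.2
T = 68.50 C

68.50


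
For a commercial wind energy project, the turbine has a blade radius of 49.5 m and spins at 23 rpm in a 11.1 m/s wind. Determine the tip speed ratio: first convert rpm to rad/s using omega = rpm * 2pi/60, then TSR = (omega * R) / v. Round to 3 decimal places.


Convert rotational speed to rad/s:
  omega = 23 * 2 * pi / 60 = 2.4086 rad/s
Compute tip speed:
  v_tip = omega * R = 2.4086 * 49.5 = 119.223 m/s
Tip speed ratio:
  TSR = v_tip / v_wind = 119.223 / 11.1 = 10.741

10.741


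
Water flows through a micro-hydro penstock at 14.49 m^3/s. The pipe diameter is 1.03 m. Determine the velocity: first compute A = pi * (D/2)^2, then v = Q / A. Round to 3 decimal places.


Compute pipe cross-sectional area:
  A = pi * (D/2)^2 = pi * (1.03/2)^2 = 0.8332 m^2
Calculate velocity:
  v = Q / A = 14.49 / 0.8332
  v = 17.390 m/s

17.390


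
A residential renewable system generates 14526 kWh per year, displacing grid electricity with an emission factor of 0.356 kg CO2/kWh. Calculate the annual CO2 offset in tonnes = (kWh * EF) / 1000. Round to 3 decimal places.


CO2 offset in kg = generation * emission_factor
CO2 offset = 14526 * 0.356 = 5171.26 kg
Convert to tonnes:
  CO2 offset = 5171.26 / 1000 = 5.171 tonnes

5.171


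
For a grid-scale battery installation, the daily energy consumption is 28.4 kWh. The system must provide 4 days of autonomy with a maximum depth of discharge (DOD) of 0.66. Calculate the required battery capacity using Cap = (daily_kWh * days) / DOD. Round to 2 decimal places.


Total energy needed = daily * days = 28.4 * 4 = 113.6 kWh
Account for depth of discharge:
  Cap = total_energy / DOD = 113.6 / 0.66
  Cap = 172.12 kWh

172.12


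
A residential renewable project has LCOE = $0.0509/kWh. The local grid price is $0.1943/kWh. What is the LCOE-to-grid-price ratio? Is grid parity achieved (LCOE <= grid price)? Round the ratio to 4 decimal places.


Compare LCOE to grid price:
  LCOE = $0.0509/kWh, Grid price = $0.1943/kWh
  Ratio = LCOE / grid_price = 0.0509 / 0.1943 = 0.2620
  Grid parity achieved (ratio <= 1)? yes

0.2620


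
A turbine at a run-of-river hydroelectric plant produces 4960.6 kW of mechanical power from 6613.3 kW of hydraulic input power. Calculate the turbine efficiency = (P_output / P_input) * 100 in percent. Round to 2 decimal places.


Turbine efficiency = (output power / input power) * 100
eta = (4960.6 / 6613.3) * 100
eta = 75.01%

75.01


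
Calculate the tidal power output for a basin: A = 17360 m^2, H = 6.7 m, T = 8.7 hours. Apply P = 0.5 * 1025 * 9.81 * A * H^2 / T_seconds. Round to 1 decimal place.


Convert period to seconds: T = 8.7 * 3600 = 31320.0 s
H^2 = 6.7^2 = 44.89
P = 0.5 * rho * g * A * H^2 / T
P = 0.5 * 1025 * 9.81 * 17360 * 44.89 / 31320.0
P = 125095.1 W

125095.1


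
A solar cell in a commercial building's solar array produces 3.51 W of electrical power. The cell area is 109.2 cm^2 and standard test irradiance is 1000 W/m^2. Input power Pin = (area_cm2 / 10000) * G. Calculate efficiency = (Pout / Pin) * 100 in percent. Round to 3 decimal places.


First compute the input power:
  Pin = area_cm2 / 10000 * G = 109.2 / 10000 * 1000 = 10.92 W
Then compute efficiency:
  Efficiency = (Pout / Pin) * 100 = (3.51 / 10.92) * 100
  Efficiency = 32.143%

32.143


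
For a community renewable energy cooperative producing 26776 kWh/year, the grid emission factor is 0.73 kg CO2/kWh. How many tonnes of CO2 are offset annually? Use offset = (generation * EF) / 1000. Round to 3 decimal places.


CO2 offset in kg = generation * emission_factor
CO2 offset = 26776 * 0.73 = 19546.48 kg
Convert to tonnes:
  CO2 offset = 19546.48 / 1000 = 19.546 tonnes

19.546


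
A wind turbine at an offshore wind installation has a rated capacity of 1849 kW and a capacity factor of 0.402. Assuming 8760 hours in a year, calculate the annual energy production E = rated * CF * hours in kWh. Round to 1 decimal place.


Annual energy = rated_kW * capacity_factor * hours_per_year
Given: P_rated = 1849 kW, CF = 0.402, hours = 8760
E = 1849 * 0.402 * 8760
E = 6511290.5 kWh

6511290.5


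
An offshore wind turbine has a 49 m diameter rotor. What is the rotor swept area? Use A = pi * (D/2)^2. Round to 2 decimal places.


Compute the rotor radius:
  r = D / 2 = 49 / 2 = 24.5 m
Calculate swept area:
  A = pi * r^2 = pi * 24.5^2
  A = 1885.74 m^2

1885.74


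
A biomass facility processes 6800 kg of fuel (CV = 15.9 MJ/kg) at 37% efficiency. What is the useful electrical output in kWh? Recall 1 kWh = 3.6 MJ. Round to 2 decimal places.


Total energy = mass * CV = 6800 * 15.9 = 108120.0 MJ
Useful energy = total * eta = 108120.0 * 0.37 = 40004.4 MJ
Convert to kWh: 40004.4 / 3.6
Useful energy = 11112.33 kWh

11112.33


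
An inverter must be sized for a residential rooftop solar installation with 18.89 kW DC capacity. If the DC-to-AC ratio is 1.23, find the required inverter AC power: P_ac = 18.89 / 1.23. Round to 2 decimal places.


The inverter AC capacity is determined by the DC/AC ratio.
Given: P_dc = 18.89 kW, DC/AC ratio = 1.23
P_ac = P_dc / ratio = 18.89 / 1.23
P_ac = 15.36 kW

15.36


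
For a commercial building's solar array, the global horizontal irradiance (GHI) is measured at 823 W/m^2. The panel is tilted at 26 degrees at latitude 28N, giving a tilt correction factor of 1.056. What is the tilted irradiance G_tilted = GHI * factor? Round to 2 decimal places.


Identify the given values:
  GHI = 823 W/m^2, tilt correction factor = 1.056
Apply the formula G_tilted = GHI * factor:
  G_tilted = 823 * 1.056
  G_tilted = 869.09 W/m^2

869.09


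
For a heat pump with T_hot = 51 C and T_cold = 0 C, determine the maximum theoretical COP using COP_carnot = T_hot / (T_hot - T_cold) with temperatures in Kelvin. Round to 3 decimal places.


Convert to Kelvin:
  T_hot = 51 + 273.15 = 324.15 K
  T_cold = 0 + 273.15 = 273.15 K
Apply Carnot COP formula:
  COP = T_hot_K / (T_hot_K - T_cold_K) = 324.15 / 51.0
  COP = 6.356

6.356


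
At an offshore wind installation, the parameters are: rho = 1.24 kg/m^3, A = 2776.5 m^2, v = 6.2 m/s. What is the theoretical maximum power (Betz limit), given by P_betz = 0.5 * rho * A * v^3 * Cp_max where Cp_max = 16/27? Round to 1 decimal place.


The Betz coefficient Cp_max = 16/27 = 0.5926
v^3 = 6.2^3 = 238.328
P_betz = 0.5 * rho * A * v^3 * Cp_max
P_betz = 0.5 * 1.24 * 2776.5 * 238.328 * 0.5926
P_betz = 243120.0 W

243120.0


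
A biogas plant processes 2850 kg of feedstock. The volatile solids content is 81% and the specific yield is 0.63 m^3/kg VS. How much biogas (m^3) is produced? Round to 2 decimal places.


Compute volatile solids:
  VS = mass * VS_fraction = 2850 * 0.81 = 2308.5 kg
Calculate biogas volume:
  Biogas = VS * specific_yield = 2308.5 * 0.63
  Biogas = 1454.36 m^3

1454.36


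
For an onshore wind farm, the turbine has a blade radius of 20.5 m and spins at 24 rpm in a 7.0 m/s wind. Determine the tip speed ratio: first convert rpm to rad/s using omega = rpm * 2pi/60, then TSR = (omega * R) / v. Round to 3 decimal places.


Convert rotational speed to rad/s:
  omega = 24 * 2 * pi / 60 = 2.5133 rad/s
Compute tip speed:
  v_tip = omega * R = 2.5133 * 20.5 = 51.522 m/s
Tip speed ratio:
  TSR = v_tip / v_wind = 51.522 / 7.0 = 7.360

7.360


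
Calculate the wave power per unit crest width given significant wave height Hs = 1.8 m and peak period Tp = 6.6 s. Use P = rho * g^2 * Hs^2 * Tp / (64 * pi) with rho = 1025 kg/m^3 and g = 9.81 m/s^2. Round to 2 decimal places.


Apply wave power formula:
  g^2 = 9.81^2 = 96.2361
  Hs^2 = 1.8^2 = 3.24
  Numerator = rho * g^2 * Hs^2 * Tp = 1025 * 96.2361 * 3.24 * 6.6 = 2109360.58
  Denominator = 64 * pi = 201.0619
  P = 2109360.58 / 201.0619 = 10491.10 W/m

10491.10


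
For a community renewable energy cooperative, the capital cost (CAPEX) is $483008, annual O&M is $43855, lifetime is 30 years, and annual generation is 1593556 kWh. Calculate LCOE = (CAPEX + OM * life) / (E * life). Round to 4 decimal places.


Total cost = CAPEX + OM * lifetime = 483008 + 43855 * 30 = 483008 + 1315650 = 1798658
Total generation = annual * lifetime = 1593556 * 30 = 47806680 kWh
LCOE = 1798658 / 47806680
LCOE = 0.0376 $/kWh

0.0376


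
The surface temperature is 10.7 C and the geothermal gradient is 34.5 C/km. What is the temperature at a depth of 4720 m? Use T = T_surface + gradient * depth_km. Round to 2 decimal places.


Convert depth to km: 4720 / 1000 = 4.72 km
Temperature increase = gradient * depth_km = 34.5 * 4.72 = 162.84 C
Temperature at depth = T_surface + delta_T = 10.7 + 162.84
T = 173.54 C

173.54


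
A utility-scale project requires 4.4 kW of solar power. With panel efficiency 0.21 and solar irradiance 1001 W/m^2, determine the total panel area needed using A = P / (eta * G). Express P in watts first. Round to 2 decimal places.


Convert target power to watts: P = 4.4 * 1000 = 4400.0 W
Compute denominator: eta * G = 0.21 * 1001 = 210.21
Required area A = P / (eta * G) = 4400.0 / 210.21
A = 20.93 m^2

20.93


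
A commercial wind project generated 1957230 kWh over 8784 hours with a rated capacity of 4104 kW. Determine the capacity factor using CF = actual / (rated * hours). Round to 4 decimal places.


Capacity factor = actual output / maximum possible output
Maximum possible = rated * hours = 4104 * 8784 = 36049536 kWh
CF = 1957230 / 36049536
CF = 0.0543

0.0543


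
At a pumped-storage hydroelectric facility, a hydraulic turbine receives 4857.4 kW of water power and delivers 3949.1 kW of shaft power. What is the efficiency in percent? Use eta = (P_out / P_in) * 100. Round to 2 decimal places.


Turbine efficiency = (output power / input power) * 100
eta = (3949.1 / 4857.4) * 100
eta = 81.30%

81.30


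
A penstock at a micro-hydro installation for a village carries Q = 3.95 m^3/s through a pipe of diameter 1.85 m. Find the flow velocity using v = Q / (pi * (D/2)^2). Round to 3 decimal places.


Compute pipe cross-sectional area:
  A = pi * (D/2)^2 = pi * (1.85/2)^2 = 2.688 m^2
Calculate velocity:
  v = Q / A = 3.95 / 2.688
  v = 1.469 m/s

1.469


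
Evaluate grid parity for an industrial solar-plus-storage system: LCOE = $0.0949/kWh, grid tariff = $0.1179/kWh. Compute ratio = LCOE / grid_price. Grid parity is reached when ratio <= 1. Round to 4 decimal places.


Compare LCOE to grid price:
  LCOE = $0.0949/kWh, Grid price = $0.1179/kWh
  Ratio = LCOE / grid_price = 0.0949 / 0.1179 = 0.8049
  Grid parity achieved (ratio <= 1)? yes

0.8049


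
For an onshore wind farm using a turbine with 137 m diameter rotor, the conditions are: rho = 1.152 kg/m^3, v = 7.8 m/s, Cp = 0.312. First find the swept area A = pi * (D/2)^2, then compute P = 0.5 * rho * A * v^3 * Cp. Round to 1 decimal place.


Step 1 -- Compute swept area:
  A = pi * (D/2)^2 = pi * (137/2)^2 = 14741.14 m^2
Step 2 -- Apply wind power equation:
  P = 0.5 * rho * A * v^3 * Cp
  v^3 = 7.8^3 = 474.552
  P = 0.5 * 1.152 * 14741.14 * 474.552 * 0.312
  P = 1257163.9 W

1257163.9
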